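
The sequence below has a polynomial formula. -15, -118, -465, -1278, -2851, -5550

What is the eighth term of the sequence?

-16150

D1: -103 , -347 , -813 , -1573 , -2699
D2: -244 , -466 , -760 , -1126
D3: -222 , -294 , -366
D4: -72 , -72
Fourth differences constant at -72.
-366 − 72 = -438;  -1126 − 438 = -1564;  -2699 − 1564 = -4263;  -5550 − 4263 = -9813
-438 − 72 = -510;  -1564 − 510 = -2074;  -4263 − 2074 = -6337;  -9813 − 6337 = -16150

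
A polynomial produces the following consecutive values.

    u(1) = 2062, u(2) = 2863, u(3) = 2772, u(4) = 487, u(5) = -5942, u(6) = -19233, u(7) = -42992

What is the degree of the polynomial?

D1: 801, -91, -2285, -6429, -13291, -23759
D2: -892, -2194, -4144, -6862, -10468
D3: -1302, -1950, -2718, -3606
D4: -648, -768, -888
D5: -120, -120
The fifth differences are constant, so the polynomial has degree 5.

5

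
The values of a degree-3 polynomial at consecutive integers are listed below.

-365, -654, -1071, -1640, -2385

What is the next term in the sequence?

Δ: -289 , -417 , -569 , -745
Δ²: -128 , -152 , -176
Δ³: -24 , -24
Third differences constant at -24.
-176 − 24 = -200;  -745 − 200 = -945;  -2385 − 945 = -3330

-3330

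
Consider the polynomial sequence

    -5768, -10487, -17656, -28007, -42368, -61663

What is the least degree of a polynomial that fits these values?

4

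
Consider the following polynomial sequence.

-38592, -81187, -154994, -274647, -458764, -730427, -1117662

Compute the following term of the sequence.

First differences: -42595, -73807, -119653, -184117, -271663, -387235
Second differences: -31212, -45846, -64464, -87546, -115572
Third differences: -14634, -18618, -23082, -28026
Fourth differences: -3984, -4464, -4944
Fifth differences: -480, -480
Constant fifth difference = -480, so extend:
-4944 − 480 = -5424;  -28026 − 5424 = -33450;  -115572 − 33450 = -149022;  -387235 − 149022 = -536257;  -1117662 − 536257 = -1653919

-1653919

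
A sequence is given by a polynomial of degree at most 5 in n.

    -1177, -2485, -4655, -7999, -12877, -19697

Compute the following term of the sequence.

-28915

D1: -1308 , -2170 , -3344 , -4878 , -6820
D2: -862 , -1174 , -1534 , -1942
D3: -312 , -360 , -408
D4: -48 , -48
Fourth differences constant at -48.
-408 − 48 = -456;  -1942 − 456 = -2398;  -6820 − 2398 = -9218;  -19697 − 9218 = -28915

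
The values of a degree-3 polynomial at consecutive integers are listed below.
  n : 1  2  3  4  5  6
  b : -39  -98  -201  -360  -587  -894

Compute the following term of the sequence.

First differences: -59, -103, -159, -227, -307
Second differences: -44, -56, -68, -80
Third differences: -12, -12, -12
Constant third difference = -12, so extend:
-80 − 12 = -92;  -307 − 92 = -399;  -894 − 399 = -1293

-1293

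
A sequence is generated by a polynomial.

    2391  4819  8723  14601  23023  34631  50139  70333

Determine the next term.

96071

2428, 3904, 5878, 8422, 11608, 15508, 20194
1476, 1974, 2544, 3186, 3900, 4686
498, 570, 642, 714, 786
72, 72, 72, 72
Constant fourth difference = 72, so extend:
786 + 72 = 858;  4686 + 858 = 5544;  20194 + 5544 = 25738;  70333 + 25738 = 96071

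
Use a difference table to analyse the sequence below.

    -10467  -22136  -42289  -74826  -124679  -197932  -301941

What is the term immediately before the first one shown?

-11669, -20153, -32537, -49853, -73253, -104009
-8484, -12384, -17316, -23400, -30756
-3900, -4932, -6084, -7356
-1032, -1152, -1272
-120, -120
The fifth differences are constant at -120.
Work back: -1032 + 120 = -912;  -3900 + 912 = -2988;  -8484 + 2988 = -5496;  -11669 + 5496 = -6173;  -10467 + 6173 = -4294

-4294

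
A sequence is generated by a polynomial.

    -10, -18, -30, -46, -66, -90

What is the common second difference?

-4

D1: -8, -12, -16, -20, -24
D2: -4, -4, -4, -4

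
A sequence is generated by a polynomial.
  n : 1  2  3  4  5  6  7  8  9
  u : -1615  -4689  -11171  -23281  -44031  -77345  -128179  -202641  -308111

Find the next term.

First differences: -3074 , -6482 , -12110 , -20750 , -33314 , -50834 , -74462 , -105470
Second differences: -3408 , -5628 , -8640 , -12564 , -17520 , -23628 , -31008
Third differences: -2220 , -3012 , -3924 , -4956 , -6108 , -7380
Fourth differences: -792 , -912 , -1032 , -1152 , -1272
Fifth differences: -120 , -120 , -120 , -120
Fifth differences constant at -120.
-1272 − 120 = -1392;  -7380 − 1392 = -8772;  -31008 − 8772 = -39780;  -105470 − 39780 = -145250;  -308111 − 145250 = -453361

-453361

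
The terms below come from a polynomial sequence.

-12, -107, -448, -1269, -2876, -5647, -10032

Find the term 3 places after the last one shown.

-38451

First differences: -95, -341, -821, -1607, -2771, -4385
Second differences: -246, -480, -786, -1164, -1614
Third differences: -234, -306, -378, -450
Fourth differences: -72, -72, -72
Fourth differences constant at -72.
-450 − 72 = -522;  -1614 − 522 = -2136;  -4385 − 2136 = -6521;  -10032 − 6521 = -16553
-522 − 72 = -594;  -2136 − 594 = -2730;  -6521 − 2730 = -9251;  -16553 − 9251 = -25804
-594 − 72 = -666;  -2730 − 666 = -3396;  -9251 − 3396 = -12647;  -25804 − 12647 = -38451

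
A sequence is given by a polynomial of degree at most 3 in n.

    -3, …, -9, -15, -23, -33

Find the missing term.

-5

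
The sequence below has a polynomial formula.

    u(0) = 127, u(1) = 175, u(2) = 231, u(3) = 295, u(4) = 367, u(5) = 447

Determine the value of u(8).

48, 56, 64, 72, 80
8, 8, 8, 8
Second differences constant at 8.
80 + 8 = 88;  447 + 88 = 535
88 + 8 = 96;  535 + 96 = 631
96 + 8 = 104;  631 + 104 = 735

735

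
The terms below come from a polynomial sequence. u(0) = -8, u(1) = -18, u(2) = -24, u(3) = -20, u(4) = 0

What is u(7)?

216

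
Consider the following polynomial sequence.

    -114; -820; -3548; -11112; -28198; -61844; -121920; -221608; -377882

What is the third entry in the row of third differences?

-7038

First differences: -706, -2728, -7564, -17086, -33646, -60076, -99688, -156274
Second differences: -2022, -4836, -9522, -16560, -26430, -39612, -56586
Third differences: -2814, -4686, -7038, -9870, -13182, -16974
Fourth differences: -1872, -2352, -2832, -3312, -3792
Fifth differences: -480, -480, -480, -480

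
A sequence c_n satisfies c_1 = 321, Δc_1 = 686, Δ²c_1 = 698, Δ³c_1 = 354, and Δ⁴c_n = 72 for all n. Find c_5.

Build the table forward from the leading diagonal:
D4: 72  72  72  72  72
D3: 354  426  498  570  642
D2: 698  1052  1478  1976  2546
D1: 686  1384  2436  3914  5890
c: 321  1007  2391  4827  8741

8741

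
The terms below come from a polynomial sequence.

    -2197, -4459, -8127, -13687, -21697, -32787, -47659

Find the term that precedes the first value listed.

-927

Δ: -2262  -3668  -5560  -8010  -11090  -14872
Δ²: -1406  -1892  -2450  -3080  -3782
Δ³: -486  -558  -630  -702
Δ⁴: -72  -72  -72
The fourth differences are constant at -72.
Work back: -486 + 72 = -414;  -1406 + 414 = -992;  -2262 + 992 = -1270;  -2197 + 1270 = -927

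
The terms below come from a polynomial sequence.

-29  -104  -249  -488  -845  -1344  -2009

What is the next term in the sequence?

D1: -75, -145, -239, -357, -499, -665
D2: -70, -94, -118, -142, -166
D3: -24, -24, -24, -24
Third differences constant at -24.
-166 − 24 = -190;  -665 − 190 = -855;  -2009 − 855 = -2864

-2864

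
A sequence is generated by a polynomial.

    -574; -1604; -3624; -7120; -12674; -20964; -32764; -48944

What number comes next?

-70470

-1030  -2020  -3496  -5554  -8290  -11800  -16180
-990  -1476  -2058  -2736  -3510  -4380
-486  -582  -678  -774  -870
-96  -96  -96  -96
Constant fourth difference = -96, so extend:
-870 − 96 = -966;  -4380 − 966 = -5346;  -16180 − 5346 = -21526;  -48944 − 21526 = -70470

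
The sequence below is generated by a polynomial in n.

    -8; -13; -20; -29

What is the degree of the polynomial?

2

-5, -7, -9
-2, -2
The second differences are constant, so the polynomial has degree 2.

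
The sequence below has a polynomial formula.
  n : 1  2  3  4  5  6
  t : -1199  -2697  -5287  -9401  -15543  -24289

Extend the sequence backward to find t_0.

-433

-1498, -2590, -4114, -6142, -8746
-1092, -1524, -2028, -2604
-432, -504, -576
-72, -72
The fourth differences are constant at -72.
Work back: -432 + 72 = -360;  -1092 + 360 = -732;  -1498 + 732 = -766;  -1199 + 766 = -433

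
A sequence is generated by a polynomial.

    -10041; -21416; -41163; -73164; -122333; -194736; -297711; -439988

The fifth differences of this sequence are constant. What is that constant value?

-120

First differences: -11375, -19747, -32001, -49169, -72403, -102975, -142277
Second differences: -8372, -12254, -17168, -23234, -30572, -39302
Third differences: -3882, -4914, -6066, -7338, -8730
Fourth differences: -1032, -1152, -1272, -1392
Fifth differences: -120, -120, -120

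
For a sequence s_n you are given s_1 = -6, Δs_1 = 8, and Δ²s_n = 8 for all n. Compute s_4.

Build the table forward from the leading diagonal:
D2: 8  8  8  8
D1: 8  16  24  32
s: -6  2  18  42

42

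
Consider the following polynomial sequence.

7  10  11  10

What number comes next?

Δ: 3  1  -1
Δ²: -2  -2
Second differences constant at -2.
-1 − 2 = -3;  10 − 3 = 7

7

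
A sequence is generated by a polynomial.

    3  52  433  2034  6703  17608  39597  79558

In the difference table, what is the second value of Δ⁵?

Δ: 49, 381, 1601, 4669, 10905, 21989, 39961
Δ²: 332, 1220, 3068, 6236, 11084, 17972
Δ³: 888, 1848, 3168, 4848, 6888
Δ⁴: 960, 1320, 1680, 2040
Δ⁵: 360, 360, 360

360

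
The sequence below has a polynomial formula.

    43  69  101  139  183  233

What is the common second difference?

D1: 26, 32, 38, 44, 50
D2: 6, 6, 6, 6

6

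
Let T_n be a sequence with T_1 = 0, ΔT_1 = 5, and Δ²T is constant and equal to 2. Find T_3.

Build the table forward from the leading diagonal:
Δ²: 2  2  2
Δ: 5  7  9
T: 0  5  12

12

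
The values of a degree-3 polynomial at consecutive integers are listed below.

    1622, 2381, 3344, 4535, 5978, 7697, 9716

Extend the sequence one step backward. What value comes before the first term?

759, 963, 1191, 1443, 1719, 2019
204, 228, 252, 276, 300
24, 24, 24, 24
The third differences are constant at 24.
Work back: 204 − 24 = 180;  759 − 180 = 579;  1622 − 579 = 1043

1043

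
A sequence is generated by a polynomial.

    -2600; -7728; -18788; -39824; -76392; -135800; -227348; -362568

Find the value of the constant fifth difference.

-240

Δ: -5128, -11060, -21036, -36568, -59408, -91548, -135220
Δ²: -5932, -9976, -15532, -22840, -32140, -43672
Δ³: -4044, -5556, -7308, -9300, -11532
Δ⁴: -1512, -1752, -1992, -2232
Δ⁵: -240, -240, -240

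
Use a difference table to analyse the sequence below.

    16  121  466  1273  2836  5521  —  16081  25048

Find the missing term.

9766

Using the first 6 terms:
105, 345, 807, 1563, 2685
240, 462, 756, 1122
222, 294, 366
72, 72
Constant fourth difference = 72.
Extend forward: 366 + 72 = 438;  1122 + 438 = 1560;  2685 + 1560 = 4245;  5521 + 4245 = 9766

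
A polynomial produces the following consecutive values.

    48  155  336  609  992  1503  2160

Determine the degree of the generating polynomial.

First differences: 107, 181, 273, 383, 511, 657
Second differences: 74, 92, 110, 128, 146
Third differences: 18, 18, 18, 18
The third differences are constant, so the polynomial has degree 3.

3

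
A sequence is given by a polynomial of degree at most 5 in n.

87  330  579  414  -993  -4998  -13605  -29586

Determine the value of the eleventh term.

-163533

243  249  -165  -1407  -4005  -8607  -15981
6  -414  -1242  -2598  -4602  -7374
-420  -828  -1356  -2004  -2772
-408  -528  -648  -768
-120  -120  -120
Constant fifth difference = -120, so extend:
-768 − 120 = -888;  -2772 − 888 = -3660;  -7374 − 3660 = -11034;  -15981 − 11034 = -27015;  -29586 − 27015 = -56601
-888 − 120 = -1008;  -3660 − 1008 = -4668;  -11034 − 4668 = -15702;  -27015 − 15702 = -42717;  -56601 − 42717 = -99318
-1008 − 120 = -1128;  -4668 − 1128 = -5796;  -15702 − 5796 = -21498;  -42717 − 21498 = -64215;  -99318 − 64215 = -163533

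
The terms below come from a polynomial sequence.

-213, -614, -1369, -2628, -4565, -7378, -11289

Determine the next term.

-16544

Δ: -401 , -755 , -1259 , -1937 , -2813 , -3911
Δ²: -354 , -504 , -678 , -876 , -1098
Δ³: -150 , -174 , -198 , -222
Δ⁴: -24 , -24 , -24
Constant fourth difference = -24, so extend:
-222 − 24 = -246;  -1098 − 246 = -1344;  -3911 − 1344 = -5255;  -11289 − 5255 = -16544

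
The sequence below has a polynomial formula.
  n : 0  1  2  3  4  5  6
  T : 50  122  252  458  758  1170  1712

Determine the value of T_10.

5540

D1: 72, 130, 206, 300, 412, 542
D2: 58, 76, 94, 112, 130
D3: 18, 18, 18, 18
The third differences are constant (18).
130 + 18 = 148;  542 + 148 = 690;  1712 + 690 = 2402
148 + 18 = 166;  690 + 166 = 856;  2402 + 856 = 3258
166 + 18 = 184;  856 + 184 = 1040;  3258 + 1040 = 4298
184 + 18 = 202;  1040 + 202 = 1242;  4298 + 1242 = 5540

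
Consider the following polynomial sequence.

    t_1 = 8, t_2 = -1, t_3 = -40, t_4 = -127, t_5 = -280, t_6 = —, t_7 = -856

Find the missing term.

-517

Using the first 5 terms:
First differences: -9  -39  -87  -153
Second differences: -30  -48  -66
Third differences: -18  -18
Constant third difference = -18.
Extend forward: -66 − 18 = -84;  -153 − 84 = -237;  -280 − 237 = -517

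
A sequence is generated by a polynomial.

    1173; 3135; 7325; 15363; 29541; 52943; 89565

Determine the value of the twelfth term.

689795

Δ: 1962  4190  8038  14178  23402  36622
Δ²: 2228  3848  6140  9224  13220
Δ³: 1620  2292  3084  3996
Δ⁴: 672  792  912
Δ⁵: 120  120
Fifth differences constant at 120.
912 + 120 = 1032;  3996 + 1032 = 5028;  13220 + 5028 = 18248;  36622 + 18248 = 54870;  89565 + 54870 = 144435
1032 + 120 = 1152;  5028 + 1152 = 6180;  18248 + 6180 = 24428;  54870 + 24428 = 79298;  144435 + 79298 = 223733
1152 + 120 = 1272;  6180 + 1272 = 7452;  24428 + 7452 = 31880;  79298 + 31880 = 111178;  223733 + 111178 = 334911
1272 + 120 = 1392;  7452 + 1392 = 8844;  31880 + 8844 = 40724;  111178 + 40724 = 151902;  334911 + 151902 = 486813
1392 + 120 = 1512;  8844 + 1512 = 10356;  40724 + 10356 = 51080;  151902 + 51080 = 202982;  486813 + 202982 = 689795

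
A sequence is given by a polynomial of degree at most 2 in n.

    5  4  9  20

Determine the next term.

D1: -1, 5, 11
D2: 6, 6
Second differences constant at 6.
11 + 6 = 17;  20 + 17 = 37

37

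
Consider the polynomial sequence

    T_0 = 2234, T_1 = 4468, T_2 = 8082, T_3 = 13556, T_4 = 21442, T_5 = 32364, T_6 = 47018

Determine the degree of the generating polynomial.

4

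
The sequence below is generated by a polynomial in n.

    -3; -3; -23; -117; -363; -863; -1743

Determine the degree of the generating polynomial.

First differences: 0, -20, -94, -246, -500, -880
Second differences: -20, -74, -152, -254, -380
Third differences: -54, -78, -102, -126
Fourth differences: -24, -24, -24
The fourth differences are constant, so the polynomial has degree 4.

4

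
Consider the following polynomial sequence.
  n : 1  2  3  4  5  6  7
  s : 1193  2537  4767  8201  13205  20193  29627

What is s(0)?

465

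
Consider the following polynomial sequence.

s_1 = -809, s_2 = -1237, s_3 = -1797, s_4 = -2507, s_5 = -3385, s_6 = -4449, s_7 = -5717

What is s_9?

-8937

D1: -428 , -560 , -710 , -878 , -1064 , -1268
D2: -132 , -150 , -168 , -186 , -204
D3: -18 , -18 , -18 , -18
The third differences are constant (-18).
-204 − 18 = -222;  -1268 − 222 = -1490;  -5717 − 1490 = -7207
-222 − 18 = -240;  -1490 − 240 = -1730;  -7207 − 1730 = -8937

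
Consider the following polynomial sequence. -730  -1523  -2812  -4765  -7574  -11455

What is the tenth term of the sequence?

Δ: -793  -1289  -1953  -2809  -3881
Δ²: -496  -664  -856  -1072
Δ³: -168  -192  -216
Δ⁴: -24  -24
Fourth differences constant at -24.
-216 − 24 = -240;  -1072 − 240 = -1312;  -3881 − 1312 = -5193;  -11455 − 5193 = -16648
-240 − 24 = -264;  -1312 − 264 = -1576;  -5193 − 1576 = -6769;  -16648 − 6769 = -23417
-264 − 24 = -288;  -1576 − 288 = -1864;  -6769 − 1864 = -8633;  -23417 − 8633 = -32050
-288 − 24 = -312;  -1864 − 312 = -2176;  -8633 − 2176 = -10809;  -32050 − 10809 = -42859

-42859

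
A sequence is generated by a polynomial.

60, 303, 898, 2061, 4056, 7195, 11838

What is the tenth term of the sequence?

Δ: 243, 595, 1163, 1995, 3139, 4643
Δ²: 352, 568, 832, 1144, 1504
Δ³: 216, 264, 312, 360
Δ⁴: 48, 48, 48
Constant fourth difference = 48, so extend:
360 + 48 = 408;  1504 + 408 = 1912;  4643 + 1912 = 6555;  11838 + 6555 = 18393
408 + 48 = 456;  1912 + 456 = 2368;  6555 + 2368 = 8923;  18393 + 8923 = 27316
456 + 48 = 504;  2368 + 504 = 2872;  8923 + 2872 = 11795;  27316 + 11795 = 39111

39111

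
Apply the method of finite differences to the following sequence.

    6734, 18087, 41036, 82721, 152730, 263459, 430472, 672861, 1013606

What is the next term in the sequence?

1479935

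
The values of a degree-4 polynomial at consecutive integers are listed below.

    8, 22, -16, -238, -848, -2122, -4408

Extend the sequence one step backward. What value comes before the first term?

14, -38, -222, -610, -1274, -2286
-52, -184, -388, -664, -1012
-132, -204, -276, -348
-72, -72, -72
The fourth differences are constant at -72.
Work back: -132 + 72 = -60;  -52 + 60 = 8;  14 − 8 = 6;  8 − 6 = 2

2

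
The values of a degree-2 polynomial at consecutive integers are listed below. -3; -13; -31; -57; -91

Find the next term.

-133

-10 , -18 , -26 , -34
-8 , -8 , -8
Second differences constant at -8.
-34 − 8 = -42;  -91 − 42 = -133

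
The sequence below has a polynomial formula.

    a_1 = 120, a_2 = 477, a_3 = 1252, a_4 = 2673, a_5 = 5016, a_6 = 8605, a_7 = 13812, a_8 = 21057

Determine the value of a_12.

D1: 357 , 775 , 1421 , 2343 , 3589 , 5207 , 7245
D2: 418 , 646 , 922 , 1246 , 1618 , 2038
D3: 228 , 276 , 324 , 372 , 420
D4: 48 , 48 , 48 , 48
Fourth differences constant at 48.
420 + 48 = 468;  2038 + 468 = 2506;  7245 + 2506 = 9751;  21057 + 9751 = 30808
468 + 48 = 516;  2506 + 516 = 3022;  9751 + 3022 = 12773;  30808 + 12773 = 43581
516 + 48 = 564;  3022 + 564 = 3586;  12773 + 3586 = 16359;  43581 + 16359 = 59940
564 + 48 = 612;  3586 + 612 = 4198;  16359 + 4198 = 20557;  59940 + 20557 = 80497

80497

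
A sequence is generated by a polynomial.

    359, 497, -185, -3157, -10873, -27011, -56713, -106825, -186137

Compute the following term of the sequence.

-305623

First differences: 138, -682, -2972, -7716, -16138, -29702, -50112, -79312
Second differences: -820, -2290, -4744, -8422, -13564, -20410, -29200
Third differences: -1470, -2454, -3678, -5142, -6846, -8790
Fourth differences: -984, -1224, -1464, -1704, -1944
Fifth differences: -240, -240, -240, -240
Fifth differences constant at -240.
-1944 − 240 = -2184;  -8790 − 2184 = -10974;  -29200 − 10974 = -40174;  -79312 − 40174 = -119486;  -186137 − 119486 = -305623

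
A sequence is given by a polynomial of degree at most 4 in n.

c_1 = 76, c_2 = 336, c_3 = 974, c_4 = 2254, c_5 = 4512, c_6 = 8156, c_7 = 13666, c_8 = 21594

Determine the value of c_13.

D1: 260, 638, 1280, 2258, 3644, 5510, 7928
D2: 378, 642, 978, 1386, 1866, 2418
D3: 264, 336, 408, 480, 552
D4: 72, 72, 72, 72
Fourth differences constant at 72.
552 + 72 = 624;  2418 + 624 = 3042;  7928 + 3042 = 10970;  21594 + 10970 = 32564
624 + 72 = 696;  3042 + 696 = 3738;  10970 + 3738 = 14708;  32564 + 14708 = 47272
696 + 72 = 768;  3738 + 768 = 4506;  14708 + 4506 = 19214;  47272 + 19214 = 66486
768 + 72 = 840;  4506 + 840 = 5346;  19214 + 5346 = 24560;  66486 + 24560 = 91046
840 + 72 = 912;  5346 + 912 = 6258;  24560 + 6258 = 30818;  91046 + 30818 = 121864

121864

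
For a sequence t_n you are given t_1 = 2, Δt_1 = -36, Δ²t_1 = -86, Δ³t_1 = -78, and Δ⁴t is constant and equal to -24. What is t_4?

-442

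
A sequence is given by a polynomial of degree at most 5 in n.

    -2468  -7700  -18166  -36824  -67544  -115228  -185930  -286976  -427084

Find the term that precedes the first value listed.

D1: -5232  -10466  -18658  -30720  -47684  -70702  -101046  -140108
D2: -5234  -8192  -12062  -16964  -23018  -30344  -39062
D3: -2958  -3870  -4902  -6054  -7326  -8718
D4: -912  -1032  -1152  -1272  -1392
D5: -120  -120  -120  -120
The fifth differences are constant at -120.
Work back: -912 + 120 = -792;  -2958 + 792 = -2166;  -5234 + 2166 = -3068;  -5232 + 3068 = -2164;  -2468 + 2164 = -304

-304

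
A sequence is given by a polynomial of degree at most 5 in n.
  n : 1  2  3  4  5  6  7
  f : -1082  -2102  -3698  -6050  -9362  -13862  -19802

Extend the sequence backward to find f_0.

-1020  -1596  -2352  -3312  -4500  -5940
-576  -756  -960  -1188  -1440
-180  -204  -228  -252
-24  -24  -24
The fourth differences are constant at -24.
Work back: -180 + 24 = -156;  -576 + 156 = -420;  -1020 + 420 = -600;  -1082 + 600 = -482

-482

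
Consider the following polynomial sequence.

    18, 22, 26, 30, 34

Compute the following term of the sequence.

38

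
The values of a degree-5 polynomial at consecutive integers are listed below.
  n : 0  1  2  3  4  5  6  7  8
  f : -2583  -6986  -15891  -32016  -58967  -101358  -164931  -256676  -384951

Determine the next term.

-559602

Δ: -4403, -8905, -16125, -26951, -42391, -63573, -91745, -128275
Δ²: -4502, -7220, -10826, -15440, -21182, -28172, -36530
Δ³: -2718, -3606, -4614, -5742, -6990, -8358
Δ⁴: -888, -1008, -1128, -1248, -1368
Δ⁵: -120, -120, -120, -120
The fifth differences are constant (-120).
-1368 − 120 = -1488;  -8358 − 1488 = -9846;  -36530 − 9846 = -46376;  -128275 − 46376 = -174651;  -384951 − 174651 = -559602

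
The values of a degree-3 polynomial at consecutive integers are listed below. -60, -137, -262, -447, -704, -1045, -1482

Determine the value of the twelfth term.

Δ: -77 , -125 , -185 , -257 , -341 , -437
Δ²: -48 , -60 , -72 , -84 , -96
Δ³: -12 , -12 , -12 , -12
The third differences are constant (-12).
-96 − 12 = -108;  -437 − 108 = -545;  -1482 − 545 = -2027
-108 − 12 = -120;  -545 − 120 = -665;  -2027 − 665 = -2692
-120 − 12 = -132;  -665 − 132 = -797;  -2692 − 797 = -3489
-132 − 12 = -144;  -797 − 144 = -941;  -3489 − 941 = -4430
-144 − 12 = -156;  -941 − 156 = -1097;  -4430 − 1097 = -5527

-5527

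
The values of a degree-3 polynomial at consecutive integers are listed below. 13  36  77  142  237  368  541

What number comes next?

D1: 23 , 41 , 65 , 95 , 131 , 173
D2: 18 , 24 , 30 , 36 , 42
D3: 6 , 6 , 6 , 6
The third differences are constant (6).
42 + 6 = 48;  173 + 48 = 221;  541 + 221 = 762

762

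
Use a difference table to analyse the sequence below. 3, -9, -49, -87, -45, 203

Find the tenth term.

7455

D1: -12  -40  -38  42  248
D2: -28  2  80  206
D3: 30  78  126
D4: 48  48
Fourth differences constant at 48.
126 + 48 = 174;  206 + 174 = 380;  248 + 380 = 628;  203 + 628 = 831
174 + 48 = 222;  380 + 222 = 602;  628 + 602 = 1230;  831 + 1230 = 2061
222 + 48 = 270;  602 + 270 = 872;  1230 + 872 = 2102;  2061 + 2102 = 4163
270 + 48 = 318;  872 + 318 = 1190;  2102 + 1190 = 3292;  4163 + 3292 = 7455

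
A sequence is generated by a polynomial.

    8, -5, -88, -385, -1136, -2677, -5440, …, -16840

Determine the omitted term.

Using the first 7 terms:
Δ: -13  -83  -297  -751  -1541  -2763
Δ²: -70  -214  -454  -790  -1222
Δ³: -144  -240  -336  -432
Δ⁴: -96  -96  -96
Constant fourth difference = -96.
Extend forward: -432 − 96 = -528;  -1222 − 528 = -1750;  -2763 − 1750 = -4513;  -5440 − 4513 = -9953

-9953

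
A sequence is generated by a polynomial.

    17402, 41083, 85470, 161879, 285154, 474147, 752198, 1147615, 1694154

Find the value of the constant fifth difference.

480

D1: 23681, 44387, 76409, 123275, 188993, 278051, 395417, 546539
D2: 20706, 32022, 46866, 65718, 89058, 117366, 151122
D3: 11316, 14844, 18852, 23340, 28308, 33756
D4: 3528, 4008, 4488, 4968, 5448
D5: 480, 480, 480, 480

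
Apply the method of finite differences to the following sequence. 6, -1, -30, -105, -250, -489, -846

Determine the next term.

-1345

D1: -7  -29  -75  -145  -239  -357
D2: -22  -46  -70  -94  -118
D3: -24  -24  -24  -24
The third differences are constant (-24).
-118 − 24 = -142;  -357 − 142 = -499;  -846 − 499 = -1345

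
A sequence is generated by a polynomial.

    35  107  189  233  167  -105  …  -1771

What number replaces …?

Using the first 6 terms:
72  82  44  -66  -272
10  -38  -110  -206
-48  -72  -96
-24  -24
Constant fourth difference = -24.
Extend forward: -96 − 24 = -120;  -206 − 120 = -326;  -272 − 326 = -598;  -105 − 598 = -703

-703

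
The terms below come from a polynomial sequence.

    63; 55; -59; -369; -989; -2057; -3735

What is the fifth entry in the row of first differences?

-1068

D1: -8, -114, -310, -620, -1068, -1678
D2: -106, -196, -310, -448, -610
D3: -90, -114, -138, -162
D4: -24, -24, -24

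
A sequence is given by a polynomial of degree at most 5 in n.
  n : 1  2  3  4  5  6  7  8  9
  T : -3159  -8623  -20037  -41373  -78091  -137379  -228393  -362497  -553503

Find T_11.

-5464 , -11414 , -21336 , -36718 , -59288 , -91014 , -134104 , -191006
-5950 , -9922 , -15382 , -22570 , -31726 , -43090 , -56902
-3972 , -5460 , -7188 , -9156 , -11364 , -13812
-1488 , -1728 , -1968 , -2208 , -2448
-240 , -240 , -240 , -240
Constant fifth difference = -240, so extend:
-2448 − 240 = -2688;  -13812 − 2688 = -16500;  -56902 − 16500 = -73402;  -191006 − 73402 = -264408;  -553503 − 264408 = -817911
-2688 − 240 = -2928;  -16500 − 2928 = -19428;  -73402 − 19428 = -92830;  -264408 − 92830 = -357238;  -817911 − 357238 = -1175149

-1175149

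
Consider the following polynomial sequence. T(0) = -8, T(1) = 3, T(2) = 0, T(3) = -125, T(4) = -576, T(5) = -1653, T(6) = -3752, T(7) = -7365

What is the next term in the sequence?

-13080

First differences: 11  -3  -125  -451  -1077  -2099  -3613
Second differences: -14  -122  -326  -626  -1022  -1514
Third differences: -108  -204  -300  -396  -492
Fourth differences: -96  -96  -96  -96
The fourth differences are constant (-96).
-492 − 96 = -588;  -1514 − 588 = -2102;  -3613 − 2102 = -5715;  -7365 − 5715 = -13080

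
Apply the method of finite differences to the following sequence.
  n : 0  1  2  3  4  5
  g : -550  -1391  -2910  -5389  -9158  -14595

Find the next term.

-22126

First differences: -841 , -1519 , -2479 , -3769 , -5437
Second differences: -678 , -960 , -1290 , -1668
Third differences: -282 , -330 , -378
Fourth differences: -48 , -48
Fourth differences constant at -48.
-378 − 48 = -426;  -1668 − 426 = -2094;  -5437 − 2094 = -7531;  -14595 − 7531 = -22126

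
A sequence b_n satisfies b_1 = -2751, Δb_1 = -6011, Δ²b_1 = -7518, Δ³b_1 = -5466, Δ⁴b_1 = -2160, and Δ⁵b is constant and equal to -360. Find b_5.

Build the table forward from the leading diagonal:
Fifth differences: -360, -360, -360, -360, -360
Fourth differences: -2160, -2520, -2880, -3240, -3600
Third differences: -5466, -7626, -10146, -13026, -16266
Second differences: -7518, -12984, -20610, -30756, -43782
First differences: -6011, -13529, -26513, -47123, -77879
b: -2751, -8762, -22291, -48804, -95927

-95927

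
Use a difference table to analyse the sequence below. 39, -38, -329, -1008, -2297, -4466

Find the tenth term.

First differences: -77, -291, -679, -1289, -2169
Second differences: -214, -388, -610, -880
Third differences: -174, -222, -270
Fourth differences: -48, -48
The fourth differences are constant (-48).
-270 − 48 = -318;  -880 − 318 = -1198;  -2169 − 1198 = -3367;  -4466 − 3367 = -7833
-318 − 48 = -366;  -1198 − 366 = -1564;  -3367 − 1564 = -4931;  -7833 − 4931 = -12764
-366 − 48 = -414;  -1564 − 414 = -1978;  -4931 − 1978 = -6909;  -12764 − 6909 = -19673
-414 − 48 = -462;  -1978 − 462 = -2440;  -6909 − 2440 = -9349;  -19673 − 9349 = -29022

-29022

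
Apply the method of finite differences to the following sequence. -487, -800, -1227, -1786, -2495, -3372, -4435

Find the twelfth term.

-13170

Δ: -313  -427  -559  -709  -877  -1063
Δ²: -114  -132  -150  -168  -186
Δ³: -18  -18  -18  -18
Constant third difference = -18, so extend:
-186 − 18 = -204;  -1063 − 204 = -1267;  -4435 − 1267 = -5702
-204 − 18 = -222;  -1267 − 222 = -1489;  -5702 − 1489 = -7191
-222 − 18 = -240;  -1489 − 240 = -1729;  -7191 − 1729 = -8920
-240 − 18 = -258;  -1729 − 258 = -1987;  -8920 − 1987 = -10907
-258 − 18 = -276;  -1987 − 276 = -2263;  -10907 − 2263 = -13170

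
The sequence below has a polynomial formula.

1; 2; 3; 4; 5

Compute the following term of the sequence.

Δ: 1 , 1 , 1 , 1
The first differences are constant (1).
5 + 1 = 6

6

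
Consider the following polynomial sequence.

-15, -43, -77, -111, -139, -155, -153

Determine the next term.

-127

D1: -28 , -34 , -34 , -28 , -16 , 2
D2: -6 , 0 , 6 , 12 , 18
D3: 6 , 6 , 6 , 6
Third differences constant at 6.
18 + 6 = 24;  2 + 24 = 26;  -153 + 26 = -127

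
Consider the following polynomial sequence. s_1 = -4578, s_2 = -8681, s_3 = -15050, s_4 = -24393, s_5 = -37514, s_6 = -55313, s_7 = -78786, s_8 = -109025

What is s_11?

-4103 , -6369 , -9343 , -13121 , -17799 , -23473 , -30239
-2266 , -2974 , -3778 , -4678 , -5674 , -6766
-708 , -804 , -900 , -996 , -1092
-96 , -96 , -96 , -96
The fourth differences are constant (-96).
-1092 − 96 = -1188;  -6766 − 1188 = -7954;  -30239 − 7954 = -38193;  -109025 − 38193 = -147218
-1188 − 96 = -1284;  -7954 − 1284 = -9238;  -38193 − 9238 = -47431;  -147218 − 47431 = -194649
-1284 − 96 = -1380;  -9238 − 1380 = -10618;  -47431 − 10618 = -58049;  -194649 − 58049 = -252698

-252698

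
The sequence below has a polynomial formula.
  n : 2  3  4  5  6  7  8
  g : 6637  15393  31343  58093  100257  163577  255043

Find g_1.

2357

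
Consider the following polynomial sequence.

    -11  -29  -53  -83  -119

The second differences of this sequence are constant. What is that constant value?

-6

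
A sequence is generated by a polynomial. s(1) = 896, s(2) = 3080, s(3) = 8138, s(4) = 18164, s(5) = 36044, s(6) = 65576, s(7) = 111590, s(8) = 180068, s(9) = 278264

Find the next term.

Δ: 2184, 5058, 10026, 17880, 29532, 46014, 68478, 98196
Δ²: 2874, 4968, 7854, 11652, 16482, 22464, 29718
Δ³: 2094, 2886, 3798, 4830, 5982, 7254
Δ⁴: 792, 912, 1032, 1152, 1272
Δ⁵: 120, 120, 120, 120
Fifth differences constant at 120.
1272 + 120 = 1392;  7254 + 1392 = 8646;  29718 + 8646 = 38364;  98196 + 38364 = 136560;  278264 + 136560 = 414824

414824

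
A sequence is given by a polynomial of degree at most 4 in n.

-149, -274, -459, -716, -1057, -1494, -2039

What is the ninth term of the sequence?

-3501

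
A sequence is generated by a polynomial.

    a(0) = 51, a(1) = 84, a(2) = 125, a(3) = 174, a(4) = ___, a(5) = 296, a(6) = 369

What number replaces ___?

231

Using the first 4 terms:
33  41  49
8  8
Constant second difference = 8.
Extend forward: 49 + 8 = 57;  174 + 57 = 231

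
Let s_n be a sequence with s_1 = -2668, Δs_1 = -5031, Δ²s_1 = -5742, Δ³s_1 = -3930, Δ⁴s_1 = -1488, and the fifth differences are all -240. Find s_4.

Build the table forward from the leading diagonal:
Fifth differences: -240, -240, -240, -240
Fourth differences: -1488, -1728, -1968, -2208
Third differences: -3930, -5418, -7146, -9114
Second differences: -5742, -9672, -15090, -22236
First differences: -5031, -10773, -20445, -35535
s: -2668, -7699, -18472, -38917

-38917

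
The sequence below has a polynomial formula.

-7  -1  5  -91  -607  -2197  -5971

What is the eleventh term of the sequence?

-87787

6, 6, -96, -516, -1590, -3774
0, -102, -420, -1074, -2184
-102, -318, -654, -1110
-216, -336, -456
-120, -120
The fifth differences are constant (-120).
-456 − 120 = -576;  -1110 − 576 = -1686;  -2184 − 1686 = -3870;  -3774 − 3870 = -7644;  -5971 − 7644 = -13615
-576 − 120 = -696;  -1686 − 696 = -2382;  -3870 − 2382 = -6252;  -7644 − 6252 = -13896;  -13615 − 13896 = -27511
-696 − 120 = -816;  -2382 − 816 = -3198;  -6252 − 3198 = -9450;  -13896 − 9450 = -23346;  -27511 − 23346 = -50857
-816 − 120 = -936;  -3198 − 936 = -4134;  -9450 − 4134 = -13584;  -23346 − 13584 = -36930;  -50857 − 36930 = -87787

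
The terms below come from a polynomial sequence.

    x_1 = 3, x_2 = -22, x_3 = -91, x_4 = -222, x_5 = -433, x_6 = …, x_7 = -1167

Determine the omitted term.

-742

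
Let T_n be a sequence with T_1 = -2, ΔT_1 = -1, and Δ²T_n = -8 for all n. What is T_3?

-12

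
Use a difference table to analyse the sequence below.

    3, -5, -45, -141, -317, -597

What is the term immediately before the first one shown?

3

Δ: -8  -40  -96  -176  -280
Δ²: -32  -56  -80  -104
Δ³: -24  -24  -24
The third differences are constant at -24.
Work back: -32 + 24 = -8;  -8 + 8 = 0;  3 + 0 = 3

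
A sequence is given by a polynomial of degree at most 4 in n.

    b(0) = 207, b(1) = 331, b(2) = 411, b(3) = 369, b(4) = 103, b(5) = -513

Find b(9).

-9837

First differences: 124  80  -42  -266  -616
Second differences: -44  -122  -224  -350
Third differences: -78  -102  -126
Fourth differences: -24  -24
Constant fourth difference = -24, so extend:
-126 − 24 = -150;  -350 − 150 = -500;  -616 − 500 = -1116;  -513 − 1116 = -1629
-150 − 24 = -174;  -500 − 174 = -674;  -1116 − 674 = -1790;  -1629 − 1790 = -3419
-174 − 24 = -198;  -674 − 198 = -872;  -1790 − 872 = -2662;  -3419 − 2662 = -6081
-198 − 24 = -222;  -872 − 222 = -1094;  -2662 − 1094 = -3756;  -6081 − 3756 = -9837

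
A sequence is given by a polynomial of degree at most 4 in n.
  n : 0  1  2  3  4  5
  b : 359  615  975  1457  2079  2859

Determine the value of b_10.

Δ: 256, 360, 482, 622, 780
Δ²: 104, 122, 140, 158
Δ³: 18, 18, 18
The third differences are constant (18).
158 + 18 = 176;  780 + 176 = 956;  2859 + 956 = 3815
176 + 18 = 194;  956 + 194 = 1150;  3815 + 1150 = 4965
194 + 18 = 212;  1150 + 212 = 1362;  4965 + 1362 = 6327
212 + 18 = 230;  1362 + 230 = 1592;  6327 + 1592 = 7919
230 + 18 = 248;  1592 + 248 = 1840;  7919 + 1840 = 9759

9759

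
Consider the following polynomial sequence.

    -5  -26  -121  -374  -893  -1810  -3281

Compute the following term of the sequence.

First differences: -21  -95  -253  -519  -917  -1471
Second differences: -74  -158  -266  -398  -554
Third differences: -84  -108  -132  -156
Fourth differences: -24  -24  -24
The fourth differences are constant (-24).
-156 − 24 = -180;  -554 − 180 = -734;  -1471 − 734 = -2205;  -3281 − 2205 = -5486

-5486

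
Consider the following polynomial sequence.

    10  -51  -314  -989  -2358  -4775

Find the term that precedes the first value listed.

First differences: -61  -263  -675  -1369  -2417
Second differences: -202  -412  -694  -1048
Third differences: -210  -282  -354
Fourth differences: -72  -72
The fourth differences are constant at -72.
Work back: -210 + 72 = -138;  -202 + 138 = -64;  -61 + 64 = 3;  10 − 3 = 7

7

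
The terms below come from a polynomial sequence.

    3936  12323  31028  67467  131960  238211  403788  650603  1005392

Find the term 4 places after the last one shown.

Δ: 8387, 18705, 36439, 64493, 106251, 165577, 246815, 354789
Δ²: 10318, 17734, 28054, 41758, 59326, 81238, 107974
Δ³: 7416, 10320, 13704, 17568, 21912, 26736
Δ⁴: 2904, 3384, 3864, 4344, 4824
Δ⁵: 480, 480, 480, 480
The fifth differences are constant (480).
4824 + 480 = 5304;  26736 + 5304 = 32040;  107974 + 32040 = 140014;  354789 + 140014 = 494803;  1005392 + 494803 = 1500195
5304 + 480 = 5784;  32040 + 5784 = 37824;  140014 + 37824 = 177838;  494803 + 177838 = 672641;  1500195 + 672641 = 2172836
5784 + 480 = 6264;  37824 + 6264 = 44088;  177838 + 44088 = 221926;  672641 + 221926 = 894567;  2172836 + 894567 = 3067403
6264 + 480 = 6744;  44088 + 6744 = 50832;  221926 + 50832 = 272758;  894567 + 272758 = 1167325;  3067403 + 1167325 = 4234728

4234728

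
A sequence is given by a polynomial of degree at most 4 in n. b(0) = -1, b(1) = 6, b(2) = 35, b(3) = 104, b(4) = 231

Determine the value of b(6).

731

7, 29, 69, 127
22, 40, 58
18, 18
Constant third difference = 18, so extend:
58 + 18 = 76;  127 + 76 = 203;  231 + 203 = 434
76 + 18 = 94;  203 + 94 = 297;  434 + 297 = 731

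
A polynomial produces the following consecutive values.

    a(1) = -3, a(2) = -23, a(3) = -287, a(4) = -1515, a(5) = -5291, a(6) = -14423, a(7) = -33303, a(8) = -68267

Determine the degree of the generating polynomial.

-20, -264, -1228, -3776, -9132, -18880, -34964
-244, -964, -2548, -5356, -9748, -16084
-720, -1584, -2808, -4392, -6336
-864, -1224, -1584, -1944
-360, -360, -360
The fifth differences are constant, so the polynomial has degree 5.

5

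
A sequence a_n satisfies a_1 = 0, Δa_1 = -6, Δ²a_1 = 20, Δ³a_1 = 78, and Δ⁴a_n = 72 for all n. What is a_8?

5628

Build the table forward from the leading diagonal:
D4: 72  72  72  72  72  72  72  72
D3: 78  150  222  294  366  438  510  582
D2: 20  98  248  470  764  1130  1568  2078
D1: -6  14  112  360  830  1594  2724  4292
a: 0  -6  8  120  480  1310  2904  5628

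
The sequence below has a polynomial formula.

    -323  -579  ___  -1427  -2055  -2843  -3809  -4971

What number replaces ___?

Using the last 5 terms:
Δ: -628  -788  -966  -1162
Δ²: -160  -178  -196
Δ³: -18  -18
Constant third difference = -18.
Extend backward: -160 + 18 = -142;  -628 + 142 = -486;  -1427 + 486 = -941

-941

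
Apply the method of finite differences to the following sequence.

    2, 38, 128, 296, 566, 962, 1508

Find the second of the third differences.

D1: 36, 90, 168, 270, 396, 546
D2: 54, 78, 102, 126, 150
D3: 24, 24, 24, 24

24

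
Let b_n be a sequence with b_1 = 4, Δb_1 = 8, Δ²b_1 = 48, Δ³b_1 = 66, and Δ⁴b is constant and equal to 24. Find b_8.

Build the table forward from the leading diagonal:
Δ⁴: 24, 24, 24, 24, 24, 24, 24, 24
Δ³: 66, 90, 114, 138, 162, 186, 210, 234
Δ²: 48, 114, 204, 318, 456, 618, 804, 1014
Δ: 8, 56, 170, 374, 692, 1148, 1766, 2570
b: 4, 12, 68, 238, 612, 1304, 2452, 4218

4218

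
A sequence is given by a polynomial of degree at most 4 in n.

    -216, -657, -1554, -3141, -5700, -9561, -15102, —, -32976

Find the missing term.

-22749

Using the first 7 terms:
-441  -897  -1587  -2559  -3861  -5541
-456  -690  -972  -1302  -1680
-234  -282  -330  -378
-48  -48  -48
Constant fourth difference = -48.
Extend forward: -378 − 48 = -426;  -1680 − 426 = -2106;  -5541 − 2106 = -7647;  -15102 − 7647 = -22749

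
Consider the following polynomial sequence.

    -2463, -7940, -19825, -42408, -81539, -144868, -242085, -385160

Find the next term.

First differences: -5477, -11885, -22583, -39131, -63329, -97217, -143075
Second differences: -6408, -10698, -16548, -24198, -33888, -45858
Third differences: -4290, -5850, -7650, -9690, -11970
Fourth differences: -1560, -1800, -2040, -2280
Fifth differences: -240, -240, -240
The fifth differences are constant (-240).
-2280 − 240 = -2520;  -11970 − 2520 = -14490;  -45858 − 14490 = -60348;  -143075 − 60348 = -203423;  -385160 − 203423 = -588583

-588583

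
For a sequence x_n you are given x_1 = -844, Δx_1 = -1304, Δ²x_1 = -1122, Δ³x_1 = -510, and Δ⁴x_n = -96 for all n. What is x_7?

Build the table forward from the leading diagonal:
D4: -96, -96, -96, -96, -96, -96, -96
D3: -510, -606, -702, -798, -894, -990, -1086
D2: -1122, -1632, -2238, -2940, -3738, -4632, -5622
D1: -1304, -2426, -4058, -6296, -9236, -12974, -17606
x: -844, -2148, -4574, -8632, -14928, -24164, -37138

-37138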